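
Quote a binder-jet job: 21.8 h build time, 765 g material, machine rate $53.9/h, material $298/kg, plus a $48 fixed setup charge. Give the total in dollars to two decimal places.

$1450.99

Machine cost = 53.9 × 21.8 = $1175.02.
Material cost = 298 × 765/1000 = $227.97.
Total = 1175.02 + 227.97 + 48 = $1450.99.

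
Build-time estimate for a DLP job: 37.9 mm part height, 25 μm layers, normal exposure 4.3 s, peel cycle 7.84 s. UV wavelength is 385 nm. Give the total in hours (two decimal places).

Number of layers: 37.9 / 0.025 → 1516 (rounded up).
Cycle time = 4.3 + 7.84 = 12.14 s.
Build time: 1516 × 12.14 s = 18404.24 s, i.e. 5.11 hours.

5.11 hours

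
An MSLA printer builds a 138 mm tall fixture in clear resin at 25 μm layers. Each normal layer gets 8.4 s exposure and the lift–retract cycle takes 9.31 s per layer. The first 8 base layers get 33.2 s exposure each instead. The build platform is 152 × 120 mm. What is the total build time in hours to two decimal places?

27.21 hours

Layers = ⌈138/0.025⌉ = 5520.
Burn-in layers: 8 × (33.2 + 9.31) → 340.08 s.
Regular layers = 5512 × (8.4 + 9.31) = 97617.52 s.
Sum: 340.08 + 97617.52 = 97957.6 s → 27.21 hours.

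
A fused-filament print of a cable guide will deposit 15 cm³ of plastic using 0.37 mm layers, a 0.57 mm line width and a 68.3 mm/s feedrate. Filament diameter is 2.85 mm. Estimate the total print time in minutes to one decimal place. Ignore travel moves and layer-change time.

Bead cross-section = 0.37 × 0.57 = 0.2109 mm².
Toolpath length = 15 cm³ / 0.2109 mm² = 15000 / 0.2109 = 71123.8 mm.
Print-move time = 71123.8 / 68.3, so 1041.3 s.
1041.3 s = 17.4 minutes.

17.4 minutes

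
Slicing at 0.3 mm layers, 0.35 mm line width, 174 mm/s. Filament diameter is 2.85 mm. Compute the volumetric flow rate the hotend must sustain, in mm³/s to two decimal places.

18.27

Extrusion cross-section = 0.3 × 0.35 = 0.105 mm².
Q = v·A = 174 × 0.105 = 18.27 mm³/s.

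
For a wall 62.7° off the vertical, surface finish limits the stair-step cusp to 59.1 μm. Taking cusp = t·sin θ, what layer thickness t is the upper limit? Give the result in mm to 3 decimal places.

Layer height = cusp / sin(62.7°) = 0.0591 / 0.8886 = 0.067 mm.

0.067 mm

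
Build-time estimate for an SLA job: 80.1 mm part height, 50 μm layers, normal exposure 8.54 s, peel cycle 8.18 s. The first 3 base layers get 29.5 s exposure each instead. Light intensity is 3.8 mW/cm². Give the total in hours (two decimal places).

7.46 hours

Number of layers: 80.1 / 0.05 → 1602 (rounded up).
Base layers: 3 × (29.5 + 8.18) → 113.04 s.
Regular layers: 1599 × (8.54 + 8.18) → 26735.28 s.
Sum: 113.04 + 26735.28 = 26848.32 s → 7.46 hours.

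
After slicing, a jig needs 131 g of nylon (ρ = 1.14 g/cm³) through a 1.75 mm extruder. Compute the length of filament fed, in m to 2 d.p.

Extruded volume: 131/1.14 = 114.9123 cm³ (114912.3 mm³).
A = π r² = π × 0.875² = 2.4053 mm².
L = V/A = 114912.3/2.4053 = 47774.62 mm → 47.77 m.

47.77 m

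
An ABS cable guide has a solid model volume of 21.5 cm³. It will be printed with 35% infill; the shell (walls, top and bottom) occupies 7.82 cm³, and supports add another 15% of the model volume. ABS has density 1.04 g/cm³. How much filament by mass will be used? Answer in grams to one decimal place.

Volume inside the shell = 21.5 − 7.82 = 13.68 cm³.
Infill volume: 0.35 × 13.68 → 4.788 cm³.
Support: 0.15 × 21.5 → 3.225 cm³.
Total extruded: 7.82 + 4.788 + 3.225 → 15.833 cm³.
Mass: 15.833 × 1.04 → 16.46632 g.

16.5 g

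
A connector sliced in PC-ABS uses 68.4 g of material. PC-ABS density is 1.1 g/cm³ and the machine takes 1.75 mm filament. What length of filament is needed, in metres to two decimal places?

Volume = 68.4 g / 1.1 g·cm⁻³ = 62.1818 cm³ = 62181.8 mm³.
Cross-section of 1.75 mm filament: π·(1.75/2)² = 2.4053 mm².
L = V/A = 62181.8/2.4053 = 25851.99 mm → 25.85 m.

25.85 m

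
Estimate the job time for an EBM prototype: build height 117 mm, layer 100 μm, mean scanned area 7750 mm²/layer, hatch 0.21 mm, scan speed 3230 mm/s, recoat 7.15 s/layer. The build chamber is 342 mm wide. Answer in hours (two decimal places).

6.04 hours

Layer count = ceil(117 / 0.1) = 1170.
Per-layer scan distance: 7750 / 0.21 → 36904.8 mm.
Scan time per layer = 36904.8 / 3230 = 11.4256 s.
Per-layer time: 11.4256 + 7.15 → 18.5756 s.
1170 layers × 18.5756 s/layer = 21733.452 s, i.e. 6.04 hours.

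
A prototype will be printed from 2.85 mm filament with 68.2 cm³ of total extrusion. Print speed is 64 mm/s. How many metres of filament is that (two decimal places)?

10.69 m

A = π r² = π × 1.425² = 6.3794 mm².
Length = 68.2 cm³ / 6.3794 mm² = 68200 / 6.3794 = 10690.66 mm = 10.69 m.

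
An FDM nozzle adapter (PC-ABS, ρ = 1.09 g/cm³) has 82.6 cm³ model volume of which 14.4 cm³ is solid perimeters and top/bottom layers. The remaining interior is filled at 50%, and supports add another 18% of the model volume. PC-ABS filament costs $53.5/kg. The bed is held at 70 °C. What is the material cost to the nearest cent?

$3.70

Interior volume = 82.6 − 14.4, so 68.2 cm³.
Deposited infill = 0.50 × 68.2 = 34.1 cm³.
Support = 0.18 × 82.6 = 14.868 cm³.
Total printed volume: 14.4 + 34.1 + 14.868 → 63.368 cm³.
Mass = 63.368 × 1.09, so 69.07112 g.
Cost = 69.07112 g / 1000 × $53.5/kg = $3.70.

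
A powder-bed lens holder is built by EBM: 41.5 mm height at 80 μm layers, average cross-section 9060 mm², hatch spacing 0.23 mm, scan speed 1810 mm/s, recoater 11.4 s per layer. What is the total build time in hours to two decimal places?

Number of layers: 41.5 / 0.08 → 519 (rounded up).
Hatch length per layer: 9060 / 0.23 → 39391.3 mm.
Scan time per layer = 39391.3 / 1810 = 21.7631 s.
Layer cycle = 21.7631 + 11.4, so 33.1631 s.
Build time = 519 × 33.1631 = 17211.6489 s = 4.78 hours.

4.78 hours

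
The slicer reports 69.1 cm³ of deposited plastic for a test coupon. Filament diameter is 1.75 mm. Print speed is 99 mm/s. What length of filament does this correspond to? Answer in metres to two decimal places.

28.73 m

Filament cross-section = π × (1.75/2)² = 2.4053 mm².
Length = 69.1 cm³ / 2.4053 mm² = 69100 / 2.4053 = 28728.23 mm = 28.73 m.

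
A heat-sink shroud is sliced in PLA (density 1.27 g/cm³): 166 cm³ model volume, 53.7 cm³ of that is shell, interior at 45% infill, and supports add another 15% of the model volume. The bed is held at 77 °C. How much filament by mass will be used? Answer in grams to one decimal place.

164.0 g

Interior volume = 166 − 53.7, so 112.3 cm³.
Deposited infill = 0.45 × 112.3 = 50.535 cm³.
Support: 0.15 × 166 → 24.9 cm³.
Deposited volume = 53.7 + 50.535 + 24.9 = 129.135 cm³.
Mass = 129.135 × 1.27, so 164.00145 g.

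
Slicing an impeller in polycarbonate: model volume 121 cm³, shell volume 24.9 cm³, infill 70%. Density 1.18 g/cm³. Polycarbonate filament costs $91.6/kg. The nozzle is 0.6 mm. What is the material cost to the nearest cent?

$9.96

Volume inside the shell: 121 − 24.9 → 96.1 cm³.
Infill volume: 0.70 × 96.1 → 67.27 cm³.
Total printed volume: 24.9 + 67.27 → 92.17 cm³.
Mass = 92.17 × 1.18 = 108.7606 g.
Cost = 108.7606 g / 1000 × $91.6/kg = $9.96.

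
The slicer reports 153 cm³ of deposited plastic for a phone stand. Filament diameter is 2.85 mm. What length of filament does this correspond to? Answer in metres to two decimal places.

Cross-section of 2.85 mm filament: π·(2.85/2)² = 6.3794 mm².
L = 153000 mm³ / 6.3794 mm² = 23983.45 mm, i.e. 23.98 m.

23.98 m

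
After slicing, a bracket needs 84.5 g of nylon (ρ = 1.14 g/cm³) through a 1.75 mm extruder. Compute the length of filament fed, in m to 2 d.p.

Volume = 84.5 g / 1.14 g·cm⁻³ = 74.1228 cm³ = 74122.8 mm³.
Cross-section of 1.75 mm filament: π·(1.75/2)² = 2.4053 mm².
Length = 74122.8 / 2.4053 = 30816.45 mm = 30.82 m.

30.82 m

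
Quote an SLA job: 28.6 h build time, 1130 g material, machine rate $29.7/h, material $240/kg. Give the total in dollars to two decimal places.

Machine cost = 29.7 × 28.6 = $849.42.
Material cost = 240 × 1130/1000 = $271.20.
Job cost: 849.42 + 271.20 = $1120.62.

$1120.62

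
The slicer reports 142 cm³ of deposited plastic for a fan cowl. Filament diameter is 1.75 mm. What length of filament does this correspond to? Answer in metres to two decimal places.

59.04 m

A = π r² = π × 0.875² = 2.4053 mm².
L = 142000 mm³ / 2.4053 mm² = 59036.29 mm, i.e. 59.04 m.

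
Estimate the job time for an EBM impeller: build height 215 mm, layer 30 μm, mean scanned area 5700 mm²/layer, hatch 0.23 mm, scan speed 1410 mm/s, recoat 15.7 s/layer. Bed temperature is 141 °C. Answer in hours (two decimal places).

Layer count = ceil(215 / 0.03) = 7167.
Scan path per layer = 5700 / 0.23, so 24782.6 mm.
Scan time per layer = 24782.6 / 1410, so 17.5763 s.
Time per layer = 17.5763 + 15.7, so 33.2763 s.
Total: 7167 × 33.2763 s = 238491.2421 s → 66.25 hours.

66.25 hours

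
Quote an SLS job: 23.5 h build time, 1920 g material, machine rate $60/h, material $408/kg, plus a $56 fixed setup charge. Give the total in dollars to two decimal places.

Time charge = 60 × 23.5 = $1410.00.
Material cost = 408 × 1920/1000, so $783.36.
Total = 1410.00 + 783.36 + 56 = $2249.36.

$2249.36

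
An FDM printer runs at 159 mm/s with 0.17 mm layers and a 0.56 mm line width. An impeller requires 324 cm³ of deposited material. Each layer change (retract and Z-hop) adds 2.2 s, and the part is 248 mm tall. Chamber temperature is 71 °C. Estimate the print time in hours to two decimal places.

Line area = 0.17 × 0.56, so 0.0952 mm².
Path length: 324000 mm³ / 0.0952 mm² → 3403361.3 mm.
Print-move time: 3403361.3 / 159 → 21404.8 s.
Layer count = ceil(248 / 0.17) = 1459.
Layer-change overhead = 1459 × 2.2, so 3209.8 s.
Total = 21404.8 + 3209.8 = 24614.6 s = 6.84 hours.

6.84 hours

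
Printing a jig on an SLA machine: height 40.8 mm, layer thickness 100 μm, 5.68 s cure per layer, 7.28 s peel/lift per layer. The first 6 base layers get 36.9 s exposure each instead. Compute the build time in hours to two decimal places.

1.52 hours

Layers = ⌈40.8/0.1⌉ = 408.
Bottom layers: 6 × (36.9 + 7.28) → 265.08 s.
Normal layers: 402 × (5.68 + 7.28) → 5209.92 s.
Sum: 265.08 + 5209.92 = 5475 s → 1.52 hours.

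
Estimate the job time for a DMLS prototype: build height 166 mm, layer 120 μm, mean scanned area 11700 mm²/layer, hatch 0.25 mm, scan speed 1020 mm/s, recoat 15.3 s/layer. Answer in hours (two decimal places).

Number of layers: 166 / 0.12 → 1384 (rounded up).
Per-layer scan distance = 11700 / 0.25, so 46800 mm.
Laser time per layer = 46800 / 1020 = 45.8824 s.
Layer cycle = 45.8824 + 15.3 = 61.1824 s.
1384 layers × 61.1824 s/layer = 84676.4416 s, i.e. 23.52 hours.

23.52 hours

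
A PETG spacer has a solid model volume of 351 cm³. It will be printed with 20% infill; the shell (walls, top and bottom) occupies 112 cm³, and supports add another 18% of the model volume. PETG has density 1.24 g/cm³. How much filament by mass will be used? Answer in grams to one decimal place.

276.5 g

Volume inside the shell = 351 − 112, so 239 cm³.
Deposited infill: 0.20 × 239 → 47.8 cm³.
Support = 0.18 × 351, so 63.18 cm³.
Total printed volume = 112 + 47.8 + 63.18, so 222.98 cm³.
Mass = 222.98 × 1.24, so 276.4952 g.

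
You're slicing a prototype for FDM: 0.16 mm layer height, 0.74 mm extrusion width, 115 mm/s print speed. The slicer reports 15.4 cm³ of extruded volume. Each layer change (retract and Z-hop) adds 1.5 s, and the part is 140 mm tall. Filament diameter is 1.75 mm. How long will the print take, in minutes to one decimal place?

40.7 minutes

Extrusion cross-section = 0.16 × 0.74 = 0.1184 mm².
Total extruded path = 15400/0.1184 = 130067.6 mm.
Time extruding = 130067.6 / 115, so 1131 s.
Layers = ⌈140/0.16⌉ = 875.
Non-print overhead = 875 × 1.5, so 1312.5 s.
Total = 1131 + 1312.5 = 2443.5 s = 40.7 minutes.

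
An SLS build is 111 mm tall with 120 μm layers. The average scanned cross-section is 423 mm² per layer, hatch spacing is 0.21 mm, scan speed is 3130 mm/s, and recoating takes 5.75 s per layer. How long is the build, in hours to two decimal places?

Layers = ⌈111/0.12⌉ = 925.
Scan path per layer = 423 / 0.21 = 2014.3 mm.
Scan time per layer = 2014.3 / 3130, so 0.6435 s.
Per-layer time: 0.6435 + 5.75 → 6.3935 s.
Build time = 925 × 6.3935 = 5913.9875 s = 1.64 hours.

1.64 hours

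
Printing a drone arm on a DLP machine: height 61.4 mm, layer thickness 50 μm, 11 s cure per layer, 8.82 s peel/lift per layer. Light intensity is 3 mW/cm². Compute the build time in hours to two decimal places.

6.76 hours

Layers = ⌈61.4/0.05⌉ = 1228.
Per-layer time = 11 + 8.82 = 19.82 s.
Total = 1228 × 19.82 = 24338.96 s = 6.76 hours.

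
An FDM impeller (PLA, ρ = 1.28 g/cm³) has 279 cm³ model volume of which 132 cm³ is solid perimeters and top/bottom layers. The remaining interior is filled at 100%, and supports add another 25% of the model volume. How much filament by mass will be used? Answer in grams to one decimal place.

446.4 g

Volume inside the shell = 279 − 132, so 147 cm³.
Infill volume = 1.00 × 147 = 147 cm³.
Support = 0.25 × 279, so 69.75 cm³.
Total extruded = 132 + 147 + 69.75 = 348.75 cm³.
Mass = 348.75 × 1.28, so 446.4 g.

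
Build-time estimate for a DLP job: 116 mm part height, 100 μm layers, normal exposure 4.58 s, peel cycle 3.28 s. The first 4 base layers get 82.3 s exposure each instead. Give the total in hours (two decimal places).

Layer count = ceil(116 / 0.1) = 1160.
Base layers = 4 × (82.3 + 3.28) = 342.32 s.
Normal layers = 1156 × (4.58 + 3.28) = 9086.16 s.
Total = 342.32 + 9086.16 = 9428.48 s = 2.62 hours.

2.62 hours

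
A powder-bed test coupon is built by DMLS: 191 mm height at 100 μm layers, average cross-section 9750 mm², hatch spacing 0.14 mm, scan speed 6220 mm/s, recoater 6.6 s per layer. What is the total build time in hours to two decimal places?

Number of layers: 191 / 0.1 → 1910 (rounded up).
Scan path per layer = 9750 / 0.14, so 69642.9 mm.
Scan time per layer = 69642.9 / 6220 = 11.1966 s.
Time per layer = 11.1966 + 6.6 = 17.7966 s.
1910 layers × 17.7966 s/layer = 33991.506 s, i.e. 9.44 hours.

9.44 hours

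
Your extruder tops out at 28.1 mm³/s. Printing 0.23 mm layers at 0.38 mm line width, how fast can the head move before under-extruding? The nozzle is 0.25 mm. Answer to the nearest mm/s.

A = 0.23 × 0.38 = 0.0874 mm².
Max speed = 28.1 / 0.0874 = 321.51 ≈ 322 mm/s.

322 mm/s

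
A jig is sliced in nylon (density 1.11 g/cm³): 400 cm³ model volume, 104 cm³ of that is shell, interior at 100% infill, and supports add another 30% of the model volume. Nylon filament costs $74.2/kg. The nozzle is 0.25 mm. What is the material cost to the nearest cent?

Interior volume = 400 − 104 = 296 cm³.
Deposited infill = 1.00 × 296 = 296 cm³.
Support = 0.30 × 400, so 120 cm³.
Total extruded = 104 + 296 + 120, so 520 cm³.
Mass = 520 × 1.11, so 577.2 g.
At $74.2/kg: 577.2/1000 × 74.2 = $42.83.

$42.83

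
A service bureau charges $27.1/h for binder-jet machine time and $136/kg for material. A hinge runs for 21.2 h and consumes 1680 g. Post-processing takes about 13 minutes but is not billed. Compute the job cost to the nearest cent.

$803.00

Machine-time cost = 27.1 × 21.2 = $574.52.
Feedstock cost: 136 × 1680/1000 → $228.48.
Job cost: 574.52 + 228.48 = $803.00.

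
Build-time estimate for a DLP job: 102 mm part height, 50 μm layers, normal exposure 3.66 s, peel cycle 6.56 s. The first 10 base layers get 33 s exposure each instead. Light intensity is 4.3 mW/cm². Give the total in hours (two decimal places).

Layer count = ceil(102 / 0.05) = 2040.
Burn-in layers: 10 × (33 + 6.56) → 395.6 s.
Regular layers = 2030 × (3.66 + 6.56), so 20746.6 s.
Total = 395.6 + 20746.6 = 21142.2 s = 5.87 hours.

5.87 hours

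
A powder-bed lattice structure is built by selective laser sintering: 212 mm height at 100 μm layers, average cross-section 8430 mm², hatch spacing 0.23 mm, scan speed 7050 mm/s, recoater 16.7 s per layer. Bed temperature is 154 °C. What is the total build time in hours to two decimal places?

Number of layers: 212 / 0.1 → 2120 (rounded up).
Per-layer scan distance = 8430 / 0.23, so 36652.2 mm.
Per-layer scan time: 36652.2 / 7050 → 5.1989 s.
Time per layer = 5.1989 + 16.7 = 21.8989 s.
2120 layers × 21.8989 s/layer = 46425.668 s, i.e. 12.90 hours.

12.90 hours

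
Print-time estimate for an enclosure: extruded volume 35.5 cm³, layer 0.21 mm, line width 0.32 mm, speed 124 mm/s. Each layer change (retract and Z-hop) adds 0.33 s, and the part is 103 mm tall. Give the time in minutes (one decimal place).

Bead cross-section: 0.21 × 0.32 → 0.0672 mm².
Path length: 35500 mm³ / 0.0672 mm² → 528273.8 mm.
Time extruding = 528273.8 / 124 = 4260.3 s.
Layers = ⌈103/0.21⌉ = 491.
Layer-change overhead: 491 × 0.33 → 162.03 s.
Altogether 4260.3 + 162.03 = 4422.33 s, i.e. 73.7 minutes.

73.7 minutes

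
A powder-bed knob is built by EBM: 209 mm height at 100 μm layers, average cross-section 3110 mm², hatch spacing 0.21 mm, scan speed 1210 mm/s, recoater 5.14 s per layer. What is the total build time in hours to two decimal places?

Layer count = ceil(209 / 0.1) = 2090.
Hatch length per layer: 3110 / 0.21 → 14809.5 mm.
Beam time per layer = 14809.5 / 1210, so 12.2393 s.
Time per layer = 12.2393 + 5.14, so 17.3793 s.
Build time = 2090 × 17.3793 = 36322.737 s = 10.09 hours.

10.09 hours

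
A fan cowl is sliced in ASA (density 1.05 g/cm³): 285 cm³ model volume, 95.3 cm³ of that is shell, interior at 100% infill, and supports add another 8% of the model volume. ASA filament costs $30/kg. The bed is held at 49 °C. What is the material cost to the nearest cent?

$9.70

Interior volume: 285 − 95.3 → 189.7 cm³.
Infill volume = 1.00 × 189.7, so 189.7 cm³.
Support: 0.08 × 285 → 22.8 cm³.
Total printed volume = 95.3 + 189.7 + 22.8 = 307.8 cm³.
Mass: 307.8 × 1.05 → 323.19 g.
At $30/kg: 323.19/1000 × 30 = $9.70.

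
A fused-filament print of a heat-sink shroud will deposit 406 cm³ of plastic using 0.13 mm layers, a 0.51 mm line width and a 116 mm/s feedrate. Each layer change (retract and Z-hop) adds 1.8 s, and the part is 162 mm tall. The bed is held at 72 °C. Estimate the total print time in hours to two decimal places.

15.29 hours

Extrusion cross-section = 0.13 × 0.51, so 0.0663 mm².
Toolpath length = 406 cm³ / 0.0663 mm² = 406000 / 0.0663 = 6123680.2 mm.
Time extruding = 6123680.2 / 116, so 52790.3 s.
Layer count = ceil(162 / 0.13) = 1247.
Z-hop total = 1247 × 1.8 = 2244.6 s.
Total = 52790.3 + 2244.6 = 55034.9 s = 15.29 hours.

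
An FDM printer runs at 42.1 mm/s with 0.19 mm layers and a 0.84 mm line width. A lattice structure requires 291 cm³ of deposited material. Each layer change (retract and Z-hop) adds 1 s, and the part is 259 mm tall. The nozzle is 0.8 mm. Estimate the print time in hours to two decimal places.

12.41 hours

Bead cross-section = 0.19 × 0.84 = 0.1596 mm².
Total extruded path = 291000/0.1596 = 1823308.3 mm.
Time extruding = 1823308.3 / 42.1, so 43309 s.
Layers = ⌈259/0.19⌉ = 1364.
Layer-change overhead = 1364 × 1, so 1364 s.
Altogether 43309 + 1364 = 44673 s, i.e. 12.41 hours.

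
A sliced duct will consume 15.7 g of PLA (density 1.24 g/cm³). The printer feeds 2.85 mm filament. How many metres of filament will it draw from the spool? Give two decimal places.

1.98 m

Volume = 15.7 g / 1.24 g·cm⁻³ = 12.6613 cm³ = 12661.3 mm³.
Filament cross-section = π × (2.85/2)² = 6.3794 mm².
Length = 12661.3 / 6.3794 = 1984.72 mm = 1.98 m.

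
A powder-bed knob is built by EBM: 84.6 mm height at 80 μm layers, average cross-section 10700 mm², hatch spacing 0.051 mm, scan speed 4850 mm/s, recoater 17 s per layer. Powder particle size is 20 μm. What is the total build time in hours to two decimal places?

Layer count = ceil(84.6 / 0.08) = 1058.
Hatch length per layer = 10700 / 0.051 = 209803.9 mm.
Per-layer scan time = 209803.9 / 4850, so 43.2585 s.
Layer cycle = 43.2585 + 17, so 60.2585 s.
1058 layers × 60.2585 s/layer = 63753.493 s, i.e. 17.71 hours.

17.71 hours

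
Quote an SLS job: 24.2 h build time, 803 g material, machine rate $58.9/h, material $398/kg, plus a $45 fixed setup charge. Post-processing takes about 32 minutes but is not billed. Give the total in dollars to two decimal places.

$1789.97

Time charge = 58.9 × 24.2 = $1425.38.
Material cost: 398 × 803/1000 → $319.594.
Total = 1425.38 + 319.594 + 45 = 1789.974 ≈ $1789.97.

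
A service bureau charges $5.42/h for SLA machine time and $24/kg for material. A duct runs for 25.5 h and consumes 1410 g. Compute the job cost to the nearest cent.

$172.05

Time charge = 5.42 × 25.5, so $138.21.
Material cost = 24 × 1410/1000 = $33.84.
Total = 138.21 + 33.84 = $172.05.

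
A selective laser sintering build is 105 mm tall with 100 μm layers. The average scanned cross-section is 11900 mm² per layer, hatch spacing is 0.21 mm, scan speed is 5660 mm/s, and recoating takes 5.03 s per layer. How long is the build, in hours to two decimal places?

Layer count = ceil(105 / 0.1) = 1050.
Per-layer scan distance: 11900 / 0.21 → 56666.7 mm.
Laser time per layer = 56666.7 / 5660, so 10.0118 s.
Layer cycle: 10.0118 + 5.03 → 15.0418 s.
Total: 1050 × 15.0418 s = 15793.89 s → 4.39 hours.

4.39 hours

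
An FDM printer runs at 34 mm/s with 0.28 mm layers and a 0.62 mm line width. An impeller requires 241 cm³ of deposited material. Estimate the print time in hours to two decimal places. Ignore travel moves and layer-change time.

11.34 hours

Bead cross-section: 0.28 × 0.62 → 0.1736 mm².
Toolpath length = 241 cm³ / 0.1736 mm² = 241000 / 0.1736 = 1388248.8 mm.
Extrusion time: 1388248.8 / 34 → 40830.8 s.
In the requested units: 40830.8 s = 11.34 hours.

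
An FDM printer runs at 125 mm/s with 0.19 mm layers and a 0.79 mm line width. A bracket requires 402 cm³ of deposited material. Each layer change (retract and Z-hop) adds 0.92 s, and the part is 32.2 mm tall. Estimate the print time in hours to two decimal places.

Line area: 0.19 × 0.79 → 0.1501 mm².
Path length: 402000 mm³ / 0.1501 mm² → 2678214.5 mm.
Extrusion time: 2678214.5 / 125 → 21425.7 s.
Layers = ⌈32.2/0.19⌉ = 170.
Z-hop total = 170 × 0.92, so 156.4 s.
Total = 21425.7 + 156.4 = 21582.1 s = 6.00 hours.

6.00 hours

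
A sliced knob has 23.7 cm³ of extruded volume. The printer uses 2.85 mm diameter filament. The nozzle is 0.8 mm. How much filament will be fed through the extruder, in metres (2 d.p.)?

Cross-section of 2.85 mm filament: π·(2.85/2)² = 6.3794 mm².
L = 23700 mm³ / 6.3794 mm² = 3715.08 mm, i.e. 3.72 m.

3.72 m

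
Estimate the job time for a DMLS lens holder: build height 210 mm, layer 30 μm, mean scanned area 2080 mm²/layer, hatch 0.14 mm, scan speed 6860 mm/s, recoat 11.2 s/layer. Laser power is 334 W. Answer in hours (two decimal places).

Layer count = ceil(210 / 0.03) = 7000.
Hatch length per layer: 2080 / 0.14 → 14857.1 mm.
Scan time per layer = 14857.1 / 6860 = 2.1658 s.
Time per layer = 2.1658 + 11.2, so 13.3658 s.
7000 layers × 13.3658 s/layer = 93560.6 s, i.e. 25.99 hours.

25.99 hours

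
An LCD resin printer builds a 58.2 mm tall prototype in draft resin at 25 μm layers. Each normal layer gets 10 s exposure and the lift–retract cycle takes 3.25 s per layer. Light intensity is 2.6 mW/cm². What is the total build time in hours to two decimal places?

Layer count = ceil(58.2 / 0.025) = 2328.
Per-layer time = 10 + 3.25 = 13.25 s.
Build time: 2328 × 13.25 s = 30846 s, i.e. 8.57 hours.

8.57 hours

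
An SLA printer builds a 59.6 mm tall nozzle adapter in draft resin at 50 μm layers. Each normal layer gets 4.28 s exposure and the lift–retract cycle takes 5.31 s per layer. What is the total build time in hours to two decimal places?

3.18 hours

Number of layers: 59.6 / 0.05 → 1192 (rounded up).
Each layer takes = 4.28 + 5.31, so 9.59 s.
Build time: 1192 × 9.59 s = 11431.28 s, i.e. 3.18 hours.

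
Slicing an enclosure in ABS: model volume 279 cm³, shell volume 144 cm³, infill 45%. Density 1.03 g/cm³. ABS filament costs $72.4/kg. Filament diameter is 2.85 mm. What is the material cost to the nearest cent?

Infill region: 279 − 144 → 135 cm³.
Infill volume: 0.45 × 135 → 60.75 cm³.
Deposited volume = 144 + 60.75 = 204.75 cm³.
Mass = 204.75 × 1.03 = 210.8925 g.
At $72.4/kg: 210.8925/1000 × 72.4 = $15.27.

$15.27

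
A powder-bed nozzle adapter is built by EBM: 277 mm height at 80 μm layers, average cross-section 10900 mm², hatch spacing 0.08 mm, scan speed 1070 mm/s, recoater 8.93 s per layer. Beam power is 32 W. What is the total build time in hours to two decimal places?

Number of layers: 277 / 0.08 → 3463 (rounded up).
Per-layer scan distance: 10900 / 0.08 → 136250 mm.
Scan time per layer: 136250 / 1070 → 127.3364 s.
Layer cycle = 127.3364 + 8.93, so 136.2664 s.
Build time = 3463 × 136.2664 = 471890.5432 s = 131.08 hours.

131.08 hours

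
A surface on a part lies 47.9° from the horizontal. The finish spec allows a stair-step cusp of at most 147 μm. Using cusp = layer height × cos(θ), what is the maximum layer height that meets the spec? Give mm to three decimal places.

Layer height = cusp / cos(47.9°) = 0.147 / 0.6704 = 0.219 mm.

0.219 mm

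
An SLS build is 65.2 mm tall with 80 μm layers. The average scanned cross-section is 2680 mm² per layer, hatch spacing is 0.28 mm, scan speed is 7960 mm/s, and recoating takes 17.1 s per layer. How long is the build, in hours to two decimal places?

Layer count = ceil(65.2 / 0.08) = 815.
Per-layer scan distance = 2680 / 0.28 = 9571.4 mm.
Scan time per layer = 9571.4 / 7960 = 1.2024 s.
Per-layer time = 1.2024 + 17.1, so 18.3024 s.
815 layers × 18.3024 s/layer = 14916.456 s, i.e. 4.14 hours.

4.14 hours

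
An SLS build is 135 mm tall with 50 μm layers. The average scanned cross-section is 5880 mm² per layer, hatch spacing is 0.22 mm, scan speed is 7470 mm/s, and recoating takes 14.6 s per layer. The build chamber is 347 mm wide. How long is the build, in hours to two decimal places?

13.63 hours

Layers = ⌈135/0.05⌉ = 2700.
Scan path per layer = 5880 / 0.22 = 26727.3 mm.
Per-layer scan time = 26727.3 / 7470, so 3.578 s.
Per-layer time = 3.578 + 14.6, so 18.178 s.
2700 layers × 18.178 s/layer = 49080.6 s, i.e. 13.63 hours.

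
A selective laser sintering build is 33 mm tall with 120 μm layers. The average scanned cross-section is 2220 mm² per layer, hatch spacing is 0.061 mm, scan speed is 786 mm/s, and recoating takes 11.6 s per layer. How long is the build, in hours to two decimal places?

Number of layers: 33 / 0.12 → 275 (rounded up).
Per-layer scan distance = 2220 / 0.061, so 36393.4 mm.
Laser time per layer = 36393.4 / 786 = 46.302 s.
Layer cycle: 46.302 + 11.6 → 57.902 s.
Total: 275 × 57.902 s = 15923.05 s → 4.42 hours.

4.42 hours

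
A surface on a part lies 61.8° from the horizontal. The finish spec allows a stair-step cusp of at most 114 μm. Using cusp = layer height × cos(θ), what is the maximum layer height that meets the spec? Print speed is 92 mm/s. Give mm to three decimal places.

0.241 mm

t = h_c / cos θ = 0.114 / 0.4726 = 0.241 mm.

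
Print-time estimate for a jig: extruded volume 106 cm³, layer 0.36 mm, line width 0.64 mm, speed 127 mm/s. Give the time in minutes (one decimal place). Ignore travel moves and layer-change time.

Line area: 0.36 × 0.64 → 0.2304 mm².
Path length: 106000 mm³ / 0.2304 mm² → 460069.4 mm.
Extrusion time: 460069.4 / 127 → 3622.6 s.
In the requested units: 3622.6 s = 60.4 minutes.

60.4 minutes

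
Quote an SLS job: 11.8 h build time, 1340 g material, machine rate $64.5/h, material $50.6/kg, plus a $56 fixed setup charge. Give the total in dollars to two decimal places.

Time charge: 64.5 × 11.8 → $761.10.
Material charge = 50.6 × 1340/1000 = $67.804.
Adding setup: 761.10 + 67.804 + 56 → 884.904 ≈ $884.90.

$884.90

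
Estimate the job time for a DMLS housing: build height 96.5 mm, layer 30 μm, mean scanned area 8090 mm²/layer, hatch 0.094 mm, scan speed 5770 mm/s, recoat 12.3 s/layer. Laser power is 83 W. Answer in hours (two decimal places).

24.32 hours

Number of layers: 96.5 / 0.03 → 3217 (rounded up).
Hatch length per layer = 8090 / 0.094 = 86063.8 mm.
Laser time per layer: 86063.8 / 5770 → 14.9157 s.
Layer cycle: 14.9157 + 12.3 → 27.2157 s.
3217 layers × 27.2157 s/layer = 87552.9069 s, i.e. 24.32 hours.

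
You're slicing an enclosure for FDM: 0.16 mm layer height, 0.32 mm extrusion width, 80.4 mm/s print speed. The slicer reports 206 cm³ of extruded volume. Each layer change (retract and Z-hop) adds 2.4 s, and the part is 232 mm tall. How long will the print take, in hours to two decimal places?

Line area = 0.16 × 0.32, so 0.0512 mm².
Path length: 206000 mm³ / 0.0512 mm² → 4023437.5 mm.
Time extruding = 4023437.5 / 80.4 = 50042.8 s.
Layers = ⌈232/0.16⌉ = 1450.
Non-print overhead = 1450 × 2.4 = 3480 s.
Total = 50042.8 + 3480 = 53522.8 s = 14.87 hours.

14.87 hours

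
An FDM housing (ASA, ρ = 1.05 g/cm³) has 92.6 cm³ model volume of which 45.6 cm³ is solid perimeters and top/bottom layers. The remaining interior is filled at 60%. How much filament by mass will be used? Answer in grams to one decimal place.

Infill region = 92.6 − 45.6 = 47 cm³.
Infill volume = 0.60 × 47 = 28.2 cm³.
Total printed volume = 45.6 + 28.2 = 73.8 cm³.
Mass: 73.8 × 1.05 → 77.49 g.

77.5 g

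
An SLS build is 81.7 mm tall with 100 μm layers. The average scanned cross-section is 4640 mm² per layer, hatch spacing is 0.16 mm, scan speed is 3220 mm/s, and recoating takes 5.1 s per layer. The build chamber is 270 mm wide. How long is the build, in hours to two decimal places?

Layer count = ceil(81.7 / 0.1) = 817.
Scan path per layer = 4640 / 0.16, so 29000 mm.
Per-layer scan time: 29000 / 3220 → 9.0062 s.
Layer cycle = 9.0062 + 5.1, so 14.1062 s.
Total: 817 × 14.1062 s = 11524.7654 s → 3.20 hours.

3.20 hours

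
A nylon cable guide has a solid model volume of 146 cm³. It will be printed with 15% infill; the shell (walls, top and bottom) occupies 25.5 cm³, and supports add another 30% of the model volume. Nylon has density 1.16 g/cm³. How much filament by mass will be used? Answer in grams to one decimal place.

101.4 g

Infill region: 146 − 25.5 → 120.5 cm³.
Infill deposited: 0.15 × 120.5 → 18.075 cm³.
Support = 0.30 × 146, so 43.8 cm³.
Deposited volume = 25.5 + 18.075 + 43.8, so 87.375 cm³.
Mass: 87.375 × 1.16 → 101.355 g.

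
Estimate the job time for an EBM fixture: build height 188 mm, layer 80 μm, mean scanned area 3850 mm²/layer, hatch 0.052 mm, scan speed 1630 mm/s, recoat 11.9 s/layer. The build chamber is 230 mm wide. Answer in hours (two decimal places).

Number of layers: 188 / 0.08 → 2350 (rounded up).
Scan path per layer: 3850 / 0.052 → 74038.5 mm.
Beam time per layer = 74038.5 / 1630 = 45.4224 s.
Time per layer = 45.4224 + 11.9, so 57.3224 s.
2350 layers × 57.3224 s/layer = 134707.64 s, i.e. 37.42 hours.

37.42 hours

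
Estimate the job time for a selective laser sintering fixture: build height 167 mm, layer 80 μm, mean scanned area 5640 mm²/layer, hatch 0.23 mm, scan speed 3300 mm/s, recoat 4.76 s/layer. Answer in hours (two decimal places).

7.07 hours

Layer count = ceil(167 / 0.08) = 2088.
Per-layer scan distance: 5640 / 0.23 → 24521.7 mm.
Laser time per layer: 24521.7 / 3300 → 7.4308 s.
Layer cycle = 7.4308 + 4.76, so 12.1908 s.
Total: 2088 × 12.1908 s = 25454.3904 s → 7.07 hours.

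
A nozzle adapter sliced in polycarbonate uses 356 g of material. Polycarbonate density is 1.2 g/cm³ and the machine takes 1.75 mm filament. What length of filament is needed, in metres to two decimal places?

Volume = 356 g / 1.2 g·cm⁻³ = 296.6667 cm³ = 296666.7 mm³.
Filament cross-section = π × (1.75/2)² = 2.4053 mm².
Length = 296666.7 / 2.4053 = 123338.75 mm = 123.34 m.

123.34 m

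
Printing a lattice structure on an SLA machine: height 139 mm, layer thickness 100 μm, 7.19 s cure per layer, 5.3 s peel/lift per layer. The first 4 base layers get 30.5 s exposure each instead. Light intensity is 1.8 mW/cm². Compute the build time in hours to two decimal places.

Number of layers: 139 / 0.1 → 1390 (rounded up).
Bottom layers = 4 × (30.5 + 5.3), so 143.2 s.
Regular layers = 1386 × (7.19 + 5.3), so 17311.14 s.
Sum: 143.2 + 17311.14 = 17454.34 s → 4.85 hours.

4.85 hours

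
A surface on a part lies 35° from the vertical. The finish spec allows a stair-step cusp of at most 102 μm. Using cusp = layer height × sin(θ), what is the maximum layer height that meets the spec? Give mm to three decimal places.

sin(35°) = 0.5736; t_max = 0.102/0.5736 = 0.178 mm.

0.178 mm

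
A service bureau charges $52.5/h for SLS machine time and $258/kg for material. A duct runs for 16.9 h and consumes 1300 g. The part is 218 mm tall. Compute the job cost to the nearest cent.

$1222.65

Machine-time cost: 52.5 × 16.9 → $887.25.
Feedstock cost = 258 × 1300/1000, so $335.40.
Total = 887.25 + 335.40 = $1222.65.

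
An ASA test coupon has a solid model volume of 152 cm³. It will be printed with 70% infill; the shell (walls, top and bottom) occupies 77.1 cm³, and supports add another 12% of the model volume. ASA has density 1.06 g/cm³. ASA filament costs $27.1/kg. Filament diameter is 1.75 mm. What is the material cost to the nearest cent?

Interior volume = 152 − 77.1, so 74.9 cm³.
Infill volume = 0.70 × 74.9 = 52.43 cm³.
Support = 0.12 × 152 = 18.24 cm³.
Total printed volume = 77.1 + 52.43 + 18.24 = 147.77 cm³.
Mass: 147.77 × 1.06 → 156.6362 g.
Cost = 156.6362 g / 1000 × $27.1/kg = $4.24.

$4.24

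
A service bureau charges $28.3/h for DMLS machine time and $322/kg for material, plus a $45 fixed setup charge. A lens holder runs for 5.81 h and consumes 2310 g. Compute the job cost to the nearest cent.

$953.24

Time charge = 28.3 × 5.81, so $164.423.
Feedstock cost: 322 × 2310/1000 → $743.82.
Total = 164.423 + 743.82 + 45 = 953.243 ≈ $953.24.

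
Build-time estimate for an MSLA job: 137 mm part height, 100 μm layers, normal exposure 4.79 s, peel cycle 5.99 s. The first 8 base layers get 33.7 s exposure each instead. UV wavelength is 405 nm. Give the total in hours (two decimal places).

4.17 hours

Layer count = ceil(137 / 0.1) = 1370.
Bottom layers = 8 × (33.7 + 5.99), so 317.52 s.
Remaining layers: 1362 × (4.79 + 5.99) → 14682.36 s.
Sum: 317.52 + 14682.36 = 14999.88 s → 4.17 hours.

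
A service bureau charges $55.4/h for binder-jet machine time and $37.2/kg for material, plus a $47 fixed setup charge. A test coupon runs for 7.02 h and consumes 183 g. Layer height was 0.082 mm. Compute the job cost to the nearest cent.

Machine-time cost = 55.4 × 7.02, so $388.908.
Material charge = 37.2 × 183/1000 = $6.8076.
Total = 388.908 + 6.8076 + 47 = 442.7156 ≈ $442.72.

$442.72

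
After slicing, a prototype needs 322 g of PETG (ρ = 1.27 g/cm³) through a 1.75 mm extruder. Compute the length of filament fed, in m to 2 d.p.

105.41 m

Extruded volume: 322/1.27 = 253.5433 cm³ (253543.3 mm³).
Cross-section of 1.75 mm filament: π·(1.75/2)² = 2.4053 mm².
L = V/A = 253543.3/2.4053 = 105410.26 mm → 105.41 m.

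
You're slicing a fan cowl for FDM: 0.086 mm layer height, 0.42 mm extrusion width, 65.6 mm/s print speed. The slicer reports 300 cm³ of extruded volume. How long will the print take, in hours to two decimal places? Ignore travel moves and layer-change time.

Extrusion cross-section = 0.086 × 0.42 = 0.03612 mm².
Toolpath length = 300 cm³ / 0.03612 mm² = 300000 / 0.03612 = 8305647.8 mm.
Time extruding = 8305647.8 / 65.6 = 126610.5 s.
Converting: 126610.5 s = 35.17 hours.

35.17 hours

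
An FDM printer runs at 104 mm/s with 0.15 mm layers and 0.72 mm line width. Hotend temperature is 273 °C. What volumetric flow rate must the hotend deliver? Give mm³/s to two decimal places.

11.23

A = 0.15 × 0.72, so 0.108 mm².
Q = v·A = 104 × 0.108 = 11.23 mm³/s.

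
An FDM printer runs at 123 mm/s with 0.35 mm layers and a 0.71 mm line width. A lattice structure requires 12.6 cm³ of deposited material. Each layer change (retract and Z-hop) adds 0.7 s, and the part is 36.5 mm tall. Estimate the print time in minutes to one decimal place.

8.1 minutes

Bead cross-section = 0.35 × 0.71 = 0.2485 mm².
Toolpath length = 12.6 cm³ / 0.2485 mm² = 12600 / 0.2485 = 50704.2 mm.
Extrusion time = 50704.2 / 123, so 412.2 s.
Layers = ⌈36.5/0.35⌉ = 105.
Non-print overhead: 105 × 0.7 → 73.5 s.
Total = 412.2 + 73.5 = 485.7 s = 8.1 minutes.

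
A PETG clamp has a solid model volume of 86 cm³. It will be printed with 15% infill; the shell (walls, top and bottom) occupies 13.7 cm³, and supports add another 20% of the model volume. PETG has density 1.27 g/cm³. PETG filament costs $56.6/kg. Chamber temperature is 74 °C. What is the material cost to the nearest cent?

$3.00

Infill region = 86 − 13.7, so 72.3 cm³.
Infill volume = 0.15 × 72.3 = 10.845 cm³.
Support = 0.20 × 86, so 17.2 cm³.
Deposited volume = 13.7 + 10.845 + 17.2 = 41.745 cm³.
Mass = 41.745 × 1.27, so 53.01615 g.
At $56.6/kg: 53.01615/1000 × 56.6 = $3.00.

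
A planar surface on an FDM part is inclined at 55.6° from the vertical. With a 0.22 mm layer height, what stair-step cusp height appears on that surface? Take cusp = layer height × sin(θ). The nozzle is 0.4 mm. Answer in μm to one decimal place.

181.5 μm

h_c = t·sin θ = 0.22 × 0.8251 = 0.181522 mm (181.5 μm).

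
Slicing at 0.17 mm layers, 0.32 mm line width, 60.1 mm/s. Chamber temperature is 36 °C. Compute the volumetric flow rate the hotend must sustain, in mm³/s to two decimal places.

A = 0.17 × 0.32, so 0.0544 mm².
Q = v·A = 60.1 × 0.0544 = 3.27 mm³/s.

3.27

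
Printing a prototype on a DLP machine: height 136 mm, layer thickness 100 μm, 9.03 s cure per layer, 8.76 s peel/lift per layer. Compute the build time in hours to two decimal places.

6.72 hours

Number of layers: 136 / 0.1 → 1360 (rounded up).
Cycle time = 9.03 + 8.76 = 17.79 s.
Total = 1360 × 17.79 = 24194.4 s = 6.72 hours.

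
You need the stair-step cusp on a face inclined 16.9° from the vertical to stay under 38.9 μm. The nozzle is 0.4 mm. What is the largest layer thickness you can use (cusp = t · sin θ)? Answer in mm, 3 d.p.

0.134 mm

t = h_c / sin θ = 0.0389 / 0.2907 = 0.134 mm.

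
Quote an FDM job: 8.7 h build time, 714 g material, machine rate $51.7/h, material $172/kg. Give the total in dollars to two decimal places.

Machine-time cost = 51.7 × 8.7 = $449.79.
Material charge = 172 × 714/1000 = $122.808.
Total = 449.79 + 122.808 = 572.598 ≈ $572.60.

$572.60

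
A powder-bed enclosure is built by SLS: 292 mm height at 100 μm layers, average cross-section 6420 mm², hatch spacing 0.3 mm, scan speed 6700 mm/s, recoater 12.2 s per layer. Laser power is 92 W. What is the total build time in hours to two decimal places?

12.49 hours

Number of layers: 292 / 0.1 → 2920 (rounded up).
Hatch length per layer = 6420 / 0.3, so 21400 mm.
Scan time per layer = 21400 / 6700 = 3.194 s.
Per-layer time = 3.194 + 12.2 = 15.394 s.
Build time = 2920 × 15.394 = 44950.48 s = 12.49 hours.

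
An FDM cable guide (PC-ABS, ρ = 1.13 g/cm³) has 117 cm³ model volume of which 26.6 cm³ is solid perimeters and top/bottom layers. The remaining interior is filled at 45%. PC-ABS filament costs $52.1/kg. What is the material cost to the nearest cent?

$3.96

Infill region: 117 − 26.6 → 90.4 cm³.
Deposited infill = 0.45 × 90.4, so 40.68 cm³.
Total printed volume: 26.6 + 40.68 → 67.28 cm³.
Mass: 67.28 × 1.13 → 76.0264 g.
At $52.1/kg: 76.0264/1000 × 52.1 = $3.96.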